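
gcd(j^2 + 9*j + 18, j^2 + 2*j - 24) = j + 6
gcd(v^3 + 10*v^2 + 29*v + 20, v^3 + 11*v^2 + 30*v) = v + 5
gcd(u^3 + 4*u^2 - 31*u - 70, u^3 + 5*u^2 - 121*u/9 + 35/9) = u + 7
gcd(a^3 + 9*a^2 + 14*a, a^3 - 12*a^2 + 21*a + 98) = a + 2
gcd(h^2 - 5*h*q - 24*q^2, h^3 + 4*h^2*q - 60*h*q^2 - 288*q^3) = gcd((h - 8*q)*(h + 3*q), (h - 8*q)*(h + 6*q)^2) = -h + 8*q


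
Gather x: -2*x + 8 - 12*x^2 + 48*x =-12*x^2 + 46*x + 8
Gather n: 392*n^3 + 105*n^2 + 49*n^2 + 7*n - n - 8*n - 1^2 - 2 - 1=392*n^3 + 154*n^2 - 2*n - 4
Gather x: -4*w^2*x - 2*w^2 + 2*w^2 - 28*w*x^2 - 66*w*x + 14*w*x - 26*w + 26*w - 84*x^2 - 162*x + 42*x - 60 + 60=x^2*(-28*w - 84) + x*(-4*w^2 - 52*w - 120)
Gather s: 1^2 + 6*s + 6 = 6*s + 7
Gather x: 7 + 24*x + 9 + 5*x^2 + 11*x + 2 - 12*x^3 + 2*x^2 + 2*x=-12*x^3 + 7*x^2 + 37*x + 18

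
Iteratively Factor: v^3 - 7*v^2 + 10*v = (v)*(v^2 - 7*v + 10) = v*(v - 5)*(v - 2)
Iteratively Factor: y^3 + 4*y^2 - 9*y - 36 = (y - 3)*(y^2 + 7*y + 12) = (y - 3)*(y + 4)*(y + 3)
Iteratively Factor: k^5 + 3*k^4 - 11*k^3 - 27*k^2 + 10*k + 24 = (k + 4)*(k^4 - k^3 - 7*k^2 + k + 6) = (k + 1)*(k + 4)*(k^3 - 2*k^2 - 5*k + 6) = (k - 3)*(k + 1)*(k + 4)*(k^2 + k - 2) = (k - 3)*(k + 1)*(k + 2)*(k + 4)*(k - 1)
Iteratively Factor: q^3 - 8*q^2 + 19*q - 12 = (q - 3)*(q^2 - 5*q + 4) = (q - 4)*(q - 3)*(q - 1)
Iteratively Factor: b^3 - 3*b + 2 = (b - 1)*(b^2 + b - 2) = (b - 1)^2*(b + 2)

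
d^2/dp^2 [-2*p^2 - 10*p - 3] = -4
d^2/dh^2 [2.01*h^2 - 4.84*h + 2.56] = 4.02000000000000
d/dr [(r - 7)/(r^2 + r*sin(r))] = (r*(r + sin(r)) + (7 - r)*(r*cos(r) + 2*r + sin(r)))/(r^2*(r + sin(r))^2)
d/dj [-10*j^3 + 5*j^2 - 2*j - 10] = -30*j^2 + 10*j - 2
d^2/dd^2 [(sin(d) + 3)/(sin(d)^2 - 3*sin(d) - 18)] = (-6*sin(d) + cos(d)^2 + 1)/(sin(d) - 6)^3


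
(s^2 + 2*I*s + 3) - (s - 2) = s^2 - s + 2*I*s + 5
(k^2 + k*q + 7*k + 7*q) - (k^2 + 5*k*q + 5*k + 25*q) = -4*k*q + 2*k - 18*q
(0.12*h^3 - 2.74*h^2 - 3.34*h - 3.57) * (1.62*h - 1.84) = 0.1944*h^4 - 4.6596*h^3 - 0.369199999999999*h^2 + 0.3622*h + 6.5688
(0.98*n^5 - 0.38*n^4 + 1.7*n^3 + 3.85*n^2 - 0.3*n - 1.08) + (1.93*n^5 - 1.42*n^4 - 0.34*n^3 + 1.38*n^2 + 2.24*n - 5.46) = 2.91*n^5 - 1.8*n^4 + 1.36*n^3 + 5.23*n^2 + 1.94*n - 6.54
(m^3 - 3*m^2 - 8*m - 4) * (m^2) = m^5 - 3*m^4 - 8*m^3 - 4*m^2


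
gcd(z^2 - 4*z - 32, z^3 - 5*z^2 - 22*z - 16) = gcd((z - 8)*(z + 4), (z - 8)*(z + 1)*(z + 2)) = z - 8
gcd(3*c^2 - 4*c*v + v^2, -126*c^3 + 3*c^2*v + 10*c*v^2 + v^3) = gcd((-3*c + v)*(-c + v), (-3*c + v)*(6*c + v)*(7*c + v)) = -3*c + v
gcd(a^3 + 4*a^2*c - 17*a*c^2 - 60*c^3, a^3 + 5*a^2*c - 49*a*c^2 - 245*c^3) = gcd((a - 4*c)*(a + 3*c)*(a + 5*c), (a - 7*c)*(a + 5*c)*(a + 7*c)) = a + 5*c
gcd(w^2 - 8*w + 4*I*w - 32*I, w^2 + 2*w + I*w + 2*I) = 1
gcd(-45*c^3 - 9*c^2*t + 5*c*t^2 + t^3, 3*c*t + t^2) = 3*c + t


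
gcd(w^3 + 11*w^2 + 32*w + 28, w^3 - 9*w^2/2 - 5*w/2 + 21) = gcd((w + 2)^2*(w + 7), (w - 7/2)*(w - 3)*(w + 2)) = w + 2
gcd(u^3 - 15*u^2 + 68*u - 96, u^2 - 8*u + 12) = 1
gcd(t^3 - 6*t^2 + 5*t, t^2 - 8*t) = t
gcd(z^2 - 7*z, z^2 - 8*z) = z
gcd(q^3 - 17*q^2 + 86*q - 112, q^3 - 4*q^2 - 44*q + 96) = q^2 - 10*q + 16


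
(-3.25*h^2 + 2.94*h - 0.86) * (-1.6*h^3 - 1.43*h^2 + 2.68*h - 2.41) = 5.2*h^5 - 0.0564999999999998*h^4 - 11.5382*h^3 + 16.9415*h^2 - 9.3902*h + 2.0726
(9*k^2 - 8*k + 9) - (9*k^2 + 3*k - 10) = 19 - 11*k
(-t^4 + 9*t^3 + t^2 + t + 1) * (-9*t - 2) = 9*t^5 - 79*t^4 - 27*t^3 - 11*t^2 - 11*t - 2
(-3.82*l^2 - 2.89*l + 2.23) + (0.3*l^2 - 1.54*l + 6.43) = -3.52*l^2 - 4.43*l + 8.66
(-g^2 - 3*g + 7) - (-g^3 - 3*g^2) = g^3 + 2*g^2 - 3*g + 7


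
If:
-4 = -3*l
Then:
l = 4/3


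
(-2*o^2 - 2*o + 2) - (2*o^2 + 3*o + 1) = -4*o^2 - 5*o + 1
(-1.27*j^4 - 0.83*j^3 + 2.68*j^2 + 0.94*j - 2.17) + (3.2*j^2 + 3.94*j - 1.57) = -1.27*j^4 - 0.83*j^3 + 5.88*j^2 + 4.88*j - 3.74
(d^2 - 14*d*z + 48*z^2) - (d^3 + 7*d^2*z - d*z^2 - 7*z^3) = -d^3 - 7*d^2*z + d^2 + d*z^2 - 14*d*z + 7*z^3 + 48*z^2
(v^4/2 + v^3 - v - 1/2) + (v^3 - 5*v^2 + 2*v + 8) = v^4/2 + 2*v^3 - 5*v^2 + v + 15/2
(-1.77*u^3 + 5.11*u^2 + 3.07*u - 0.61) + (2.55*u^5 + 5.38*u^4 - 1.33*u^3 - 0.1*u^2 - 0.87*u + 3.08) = 2.55*u^5 + 5.38*u^4 - 3.1*u^3 + 5.01*u^2 + 2.2*u + 2.47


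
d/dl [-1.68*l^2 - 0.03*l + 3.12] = -3.36*l - 0.03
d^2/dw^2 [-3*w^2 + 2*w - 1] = -6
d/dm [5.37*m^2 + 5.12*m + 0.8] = 10.74*m + 5.12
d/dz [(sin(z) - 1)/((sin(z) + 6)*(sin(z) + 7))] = (2*sin(z) + cos(z)^2 + 54)*cos(z)/((sin(z) + 6)^2*(sin(z) + 7)^2)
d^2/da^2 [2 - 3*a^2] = -6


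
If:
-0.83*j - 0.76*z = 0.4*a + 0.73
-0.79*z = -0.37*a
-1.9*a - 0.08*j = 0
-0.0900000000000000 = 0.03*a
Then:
No Solution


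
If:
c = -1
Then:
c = -1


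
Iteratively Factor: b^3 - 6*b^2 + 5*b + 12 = (b - 4)*(b^2 - 2*b - 3) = (b - 4)*(b + 1)*(b - 3)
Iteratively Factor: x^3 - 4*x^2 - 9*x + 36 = (x - 4)*(x^2 - 9) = (x - 4)*(x - 3)*(x + 3)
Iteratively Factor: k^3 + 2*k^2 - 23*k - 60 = (k + 3)*(k^2 - k - 20) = (k + 3)*(k + 4)*(k - 5)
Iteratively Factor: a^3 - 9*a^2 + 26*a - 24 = (a - 4)*(a^2 - 5*a + 6) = (a - 4)*(a - 3)*(a - 2)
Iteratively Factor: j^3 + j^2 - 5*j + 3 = (j - 1)*(j^2 + 2*j - 3) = (j - 1)*(j + 3)*(j - 1)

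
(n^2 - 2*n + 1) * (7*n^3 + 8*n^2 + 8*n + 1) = 7*n^5 - 6*n^4 - n^3 - 7*n^2 + 6*n + 1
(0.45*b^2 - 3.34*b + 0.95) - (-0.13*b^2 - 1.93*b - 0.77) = 0.58*b^2 - 1.41*b + 1.72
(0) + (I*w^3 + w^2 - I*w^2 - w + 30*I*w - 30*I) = I*w^3 + w^2 - I*w^2 - w + 30*I*w - 30*I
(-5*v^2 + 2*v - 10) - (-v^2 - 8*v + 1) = -4*v^2 + 10*v - 11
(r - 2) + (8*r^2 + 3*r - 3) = 8*r^2 + 4*r - 5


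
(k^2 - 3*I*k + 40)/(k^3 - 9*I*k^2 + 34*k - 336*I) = (k + 5*I)/(k^2 - I*k + 42)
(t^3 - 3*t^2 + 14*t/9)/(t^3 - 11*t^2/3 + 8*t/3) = (9*t^2 - 27*t + 14)/(3*(3*t^2 - 11*t + 8))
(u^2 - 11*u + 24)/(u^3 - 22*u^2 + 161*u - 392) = (u - 3)/(u^2 - 14*u + 49)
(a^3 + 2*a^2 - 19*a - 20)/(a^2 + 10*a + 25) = (a^2 - 3*a - 4)/(a + 5)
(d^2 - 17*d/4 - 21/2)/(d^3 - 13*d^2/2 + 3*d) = (4*d + 7)/(2*d*(2*d - 1))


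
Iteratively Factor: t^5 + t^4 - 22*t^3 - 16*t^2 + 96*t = (t + 4)*(t^4 - 3*t^3 - 10*t^2 + 24*t) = (t - 2)*(t + 4)*(t^3 - t^2 - 12*t) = (t - 4)*(t - 2)*(t + 4)*(t^2 + 3*t) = t*(t - 4)*(t - 2)*(t + 4)*(t + 3)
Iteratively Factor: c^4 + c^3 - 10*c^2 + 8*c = (c + 4)*(c^3 - 3*c^2 + 2*c) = (c - 1)*(c + 4)*(c^2 - 2*c) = c*(c - 1)*(c + 4)*(c - 2)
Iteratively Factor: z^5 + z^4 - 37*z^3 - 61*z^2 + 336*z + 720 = (z + 3)*(z^4 - 2*z^3 - 31*z^2 + 32*z + 240) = (z + 3)*(z + 4)*(z^3 - 6*z^2 - 7*z + 60) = (z + 3)^2*(z + 4)*(z^2 - 9*z + 20) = (z - 5)*(z + 3)^2*(z + 4)*(z - 4)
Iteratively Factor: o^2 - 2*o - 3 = (o - 3)*(o + 1)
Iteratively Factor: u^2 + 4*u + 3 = (u + 1)*(u + 3)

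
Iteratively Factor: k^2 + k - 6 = (k + 3)*(k - 2)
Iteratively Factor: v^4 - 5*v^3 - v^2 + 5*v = (v)*(v^3 - 5*v^2 - v + 5) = v*(v - 5)*(v^2 - 1) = v*(v - 5)*(v - 1)*(v + 1)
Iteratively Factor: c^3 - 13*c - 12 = (c - 4)*(c^2 + 4*c + 3) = (c - 4)*(c + 1)*(c + 3)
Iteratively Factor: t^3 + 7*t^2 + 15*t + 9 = (t + 1)*(t^2 + 6*t + 9) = (t + 1)*(t + 3)*(t + 3)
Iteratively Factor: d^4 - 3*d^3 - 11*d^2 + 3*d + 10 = (d + 2)*(d^3 - 5*d^2 - d + 5) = (d + 1)*(d + 2)*(d^2 - 6*d + 5) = (d - 1)*(d + 1)*(d + 2)*(d - 5)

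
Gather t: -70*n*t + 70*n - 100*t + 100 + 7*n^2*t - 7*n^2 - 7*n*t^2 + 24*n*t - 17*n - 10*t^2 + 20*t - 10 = -7*n^2 + 53*n + t^2*(-7*n - 10) + t*(7*n^2 - 46*n - 80) + 90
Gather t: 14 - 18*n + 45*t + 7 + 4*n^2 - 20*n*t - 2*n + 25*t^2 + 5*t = 4*n^2 - 20*n + 25*t^2 + t*(50 - 20*n) + 21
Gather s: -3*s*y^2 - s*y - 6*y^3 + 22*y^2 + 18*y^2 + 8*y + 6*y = s*(-3*y^2 - y) - 6*y^3 + 40*y^2 + 14*y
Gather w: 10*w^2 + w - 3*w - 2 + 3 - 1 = 10*w^2 - 2*w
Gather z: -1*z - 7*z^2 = -7*z^2 - z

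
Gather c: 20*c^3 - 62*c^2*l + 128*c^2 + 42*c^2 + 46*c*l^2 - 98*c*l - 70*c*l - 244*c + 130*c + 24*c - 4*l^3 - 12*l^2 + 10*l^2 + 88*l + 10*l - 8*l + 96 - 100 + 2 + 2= 20*c^3 + c^2*(170 - 62*l) + c*(46*l^2 - 168*l - 90) - 4*l^3 - 2*l^2 + 90*l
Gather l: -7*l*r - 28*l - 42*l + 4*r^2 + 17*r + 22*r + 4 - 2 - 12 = l*(-7*r - 70) + 4*r^2 + 39*r - 10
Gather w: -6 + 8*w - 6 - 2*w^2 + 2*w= -2*w^2 + 10*w - 12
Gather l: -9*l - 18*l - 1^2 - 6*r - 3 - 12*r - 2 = -27*l - 18*r - 6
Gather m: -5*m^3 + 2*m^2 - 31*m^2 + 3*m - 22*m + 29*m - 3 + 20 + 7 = -5*m^3 - 29*m^2 + 10*m + 24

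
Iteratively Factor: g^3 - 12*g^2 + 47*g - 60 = (g - 3)*(g^2 - 9*g + 20) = (g - 4)*(g - 3)*(g - 5)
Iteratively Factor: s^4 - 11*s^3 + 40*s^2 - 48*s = (s)*(s^3 - 11*s^2 + 40*s - 48) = s*(s - 4)*(s^2 - 7*s + 12) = s*(s - 4)^2*(s - 3)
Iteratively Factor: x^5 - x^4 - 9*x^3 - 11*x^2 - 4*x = (x + 1)*(x^4 - 2*x^3 - 7*x^2 - 4*x) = (x + 1)^2*(x^3 - 3*x^2 - 4*x) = (x - 4)*(x + 1)^2*(x^2 + x) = x*(x - 4)*(x + 1)^2*(x + 1)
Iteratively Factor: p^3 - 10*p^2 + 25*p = (p)*(p^2 - 10*p + 25) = p*(p - 5)*(p - 5)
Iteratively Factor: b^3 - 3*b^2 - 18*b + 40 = (b - 2)*(b^2 - b - 20) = (b - 2)*(b + 4)*(b - 5)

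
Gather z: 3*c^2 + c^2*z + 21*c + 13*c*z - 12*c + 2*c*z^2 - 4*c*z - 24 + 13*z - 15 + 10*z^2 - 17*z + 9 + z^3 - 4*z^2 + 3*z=3*c^2 + 9*c + z^3 + z^2*(2*c + 6) + z*(c^2 + 9*c - 1) - 30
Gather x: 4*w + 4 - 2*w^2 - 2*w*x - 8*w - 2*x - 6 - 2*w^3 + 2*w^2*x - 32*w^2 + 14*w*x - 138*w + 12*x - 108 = -2*w^3 - 34*w^2 - 142*w + x*(2*w^2 + 12*w + 10) - 110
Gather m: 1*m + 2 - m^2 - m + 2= 4 - m^2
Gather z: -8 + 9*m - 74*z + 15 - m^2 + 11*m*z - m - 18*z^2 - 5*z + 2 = -m^2 + 8*m - 18*z^2 + z*(11*m - 79) + 9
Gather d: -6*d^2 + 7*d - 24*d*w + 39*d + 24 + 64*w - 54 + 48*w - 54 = -6*d^2 + d*(46 - 24*w) + 112*w - 84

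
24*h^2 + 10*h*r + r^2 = (4*h + r)*(6*h + r)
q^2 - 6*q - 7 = (q - 7)*(q + 1)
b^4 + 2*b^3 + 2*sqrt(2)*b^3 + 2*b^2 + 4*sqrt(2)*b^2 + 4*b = b*(b + 2)*(b + sqrt(2))^2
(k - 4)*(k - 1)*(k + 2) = k^3 - 3*k^2 - 6*k + 8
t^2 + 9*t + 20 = (t + 4)*(t + 5)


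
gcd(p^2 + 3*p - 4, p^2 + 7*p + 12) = p + 4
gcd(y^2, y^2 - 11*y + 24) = 1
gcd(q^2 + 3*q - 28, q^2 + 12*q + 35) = q + 7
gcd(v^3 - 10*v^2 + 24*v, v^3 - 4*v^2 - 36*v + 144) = v^2 - 10*v + 24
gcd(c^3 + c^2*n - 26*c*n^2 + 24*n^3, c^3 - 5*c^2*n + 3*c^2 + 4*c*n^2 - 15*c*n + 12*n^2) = c^2 - 5*c*n + 4*n^2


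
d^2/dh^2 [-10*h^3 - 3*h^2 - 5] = -60*h - 6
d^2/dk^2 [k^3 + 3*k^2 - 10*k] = 6*k + 6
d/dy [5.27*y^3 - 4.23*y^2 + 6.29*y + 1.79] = 15.81*y^2 - 8.46*y + 6.29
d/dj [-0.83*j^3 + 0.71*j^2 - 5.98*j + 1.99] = -2.49*j^2 + 1.42*j - 5.98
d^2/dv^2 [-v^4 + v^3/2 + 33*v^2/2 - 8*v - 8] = -12*v^2 + 3*v + 33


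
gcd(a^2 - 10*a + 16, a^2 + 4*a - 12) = a - 2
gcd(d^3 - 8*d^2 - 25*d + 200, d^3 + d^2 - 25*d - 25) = d^2 - 25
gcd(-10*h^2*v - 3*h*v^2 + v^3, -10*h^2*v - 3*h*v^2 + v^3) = -10*h^2*v - 3*h*v^2 + v^3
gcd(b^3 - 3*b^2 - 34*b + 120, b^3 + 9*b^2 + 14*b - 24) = b + 6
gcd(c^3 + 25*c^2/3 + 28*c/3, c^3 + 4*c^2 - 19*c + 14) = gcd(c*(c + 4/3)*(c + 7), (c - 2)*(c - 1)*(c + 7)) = c + 7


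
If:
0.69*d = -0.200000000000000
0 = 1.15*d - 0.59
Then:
No Solution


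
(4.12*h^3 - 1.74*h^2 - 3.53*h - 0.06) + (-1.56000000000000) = 4.12*h^3 - 1.74*h^2 - 3.53*h - 1.62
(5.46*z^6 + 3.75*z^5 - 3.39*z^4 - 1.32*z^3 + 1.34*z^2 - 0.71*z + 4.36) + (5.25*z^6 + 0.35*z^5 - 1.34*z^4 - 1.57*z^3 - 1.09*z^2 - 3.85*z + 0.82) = 10.71*z^6 + 4.1*z^5 - 4.73*z^4 - 2.89*z^3 + 0.25*z^2 - 4.56*z + 5.18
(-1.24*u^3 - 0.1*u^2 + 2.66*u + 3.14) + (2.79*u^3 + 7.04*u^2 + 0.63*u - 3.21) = 1.55*u^3 + 6.94*u^2 + 3.29*u - 0.0699999999999998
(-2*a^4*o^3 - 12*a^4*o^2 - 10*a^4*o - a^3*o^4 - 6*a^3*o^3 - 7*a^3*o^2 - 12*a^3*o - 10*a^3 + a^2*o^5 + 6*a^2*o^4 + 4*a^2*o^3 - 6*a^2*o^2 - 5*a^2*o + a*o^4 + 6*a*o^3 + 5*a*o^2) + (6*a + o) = -2*a^4*o^3 - 12*a^4*o^2 - 10*a^4*o - a^3*o^4 - 6*a^3*o^3 - 7*a^3*o^2 - 12*a^3*o - 10*a^3 + a^2*o^5 + 6*a^2*o^4 + 4*a^2*o^3 - 6*a^2*o^2 - 5*a^2*o + a*o^4 + 6*a*o^3 + 5*a*o^2 + 6*a + o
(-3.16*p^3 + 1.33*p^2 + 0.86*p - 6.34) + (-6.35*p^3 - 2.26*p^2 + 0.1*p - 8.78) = -9.51*p^3 - 0.93*p^2 + 0.96*p - 15.12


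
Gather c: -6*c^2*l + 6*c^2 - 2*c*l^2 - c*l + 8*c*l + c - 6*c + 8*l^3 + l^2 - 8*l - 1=c^2*(6 - 6*l) + c*(-2*l^2 + 7*l - 5) + 8*l^3 + l^2 - 8*l - 1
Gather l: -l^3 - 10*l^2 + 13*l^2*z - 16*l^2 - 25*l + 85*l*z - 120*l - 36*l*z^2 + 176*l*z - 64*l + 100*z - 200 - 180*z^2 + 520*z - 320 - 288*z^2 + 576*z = -l^3 + l^2*(13*z - 26) + l*(-36*z^2 + 261*z - 209) - 468*z^2 + 1196*z - 520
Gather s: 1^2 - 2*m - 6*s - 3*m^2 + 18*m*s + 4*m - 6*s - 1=-3*m^2 + 2*m + s*(18*m - 12)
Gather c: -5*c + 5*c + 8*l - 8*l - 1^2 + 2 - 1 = 0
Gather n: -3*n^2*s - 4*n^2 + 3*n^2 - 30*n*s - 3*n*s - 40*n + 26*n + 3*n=n^2*(-3*s - 1) + n*(-33*s - 11)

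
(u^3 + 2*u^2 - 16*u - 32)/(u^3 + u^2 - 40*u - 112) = (u^2 - 2*u - 8)/(u^2 - 3*u - 28)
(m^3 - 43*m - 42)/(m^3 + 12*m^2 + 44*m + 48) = (m^2 - 6*m - 7)/(m^2 + 6*m + 8)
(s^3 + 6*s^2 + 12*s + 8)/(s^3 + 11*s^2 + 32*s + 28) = (s + 2)/(s + 7)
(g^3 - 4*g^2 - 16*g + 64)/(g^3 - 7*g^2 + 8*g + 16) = (g + 4)/(g + 1)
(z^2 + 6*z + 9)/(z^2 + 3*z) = (z + 3)/z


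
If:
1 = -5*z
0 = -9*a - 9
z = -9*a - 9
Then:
No Solution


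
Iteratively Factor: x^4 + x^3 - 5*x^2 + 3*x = (x)*(x^3 + x^2 - 5*x + 3) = x*(x - 1)*(x^2 + 2*x - 3) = x*(x - 1)*(x + 3)*(x - 1)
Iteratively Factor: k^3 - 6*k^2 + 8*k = (k - 2)*(k^2 - 4*k) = (k - 4)*(k - 2)*(k)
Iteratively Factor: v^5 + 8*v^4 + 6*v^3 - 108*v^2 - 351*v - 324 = (v + 3)*(v^4 + 5*v^3 - 9*v^2 - 81*v - 108) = (v - 4)*(v + 3)*(v^3 + 9*v^2 + 27*v + 27) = (v - 4)*(v + 3)^2*(v^2 + 6*v + 9) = (v - 4)*(v + 3)^3*(v + 3)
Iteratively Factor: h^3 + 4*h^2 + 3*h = (h + 3)*(h^2 + h) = h*(h + 3)*(h + 1)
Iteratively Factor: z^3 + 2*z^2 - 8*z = (z + 4)*(z^2 - 2*z) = (z - 2)*(z + 4)*(z)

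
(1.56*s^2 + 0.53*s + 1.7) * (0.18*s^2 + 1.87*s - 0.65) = 0.2808*s^4 + 3.0126*s^3 + 0.2831*s^2 + 2.8345*s - 1.105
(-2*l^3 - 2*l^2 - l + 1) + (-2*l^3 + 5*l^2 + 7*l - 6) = -4*l^3 + 3*l^2 + 6*l - 5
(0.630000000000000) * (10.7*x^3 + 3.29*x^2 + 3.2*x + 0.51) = 6.741*x^3 + 2.0727*x^2 + 2.016*x + 0.3213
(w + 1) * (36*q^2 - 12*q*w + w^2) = 36*q^2*w + 36*q^2 - 12*q*w^2 - 12*q*w + w^3 + w^2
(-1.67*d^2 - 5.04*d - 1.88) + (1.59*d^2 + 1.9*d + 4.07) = -0.0799999999999998*d^2 - 3.14*d + 2.19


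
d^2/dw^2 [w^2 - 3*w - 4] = 2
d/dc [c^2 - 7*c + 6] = 2*c - 7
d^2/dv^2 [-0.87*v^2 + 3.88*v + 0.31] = -1.74000000000000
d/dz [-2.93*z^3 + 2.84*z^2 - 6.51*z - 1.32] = -8.79*z^2 + 5.68*z - 6.51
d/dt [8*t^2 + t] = 16*t + 1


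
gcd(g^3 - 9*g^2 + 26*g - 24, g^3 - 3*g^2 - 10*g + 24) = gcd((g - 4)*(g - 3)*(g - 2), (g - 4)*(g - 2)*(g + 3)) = g^2 - 6*g + 8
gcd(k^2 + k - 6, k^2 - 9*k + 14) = k - 2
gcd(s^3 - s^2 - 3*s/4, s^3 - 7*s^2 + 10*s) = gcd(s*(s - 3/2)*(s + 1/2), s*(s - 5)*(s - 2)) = s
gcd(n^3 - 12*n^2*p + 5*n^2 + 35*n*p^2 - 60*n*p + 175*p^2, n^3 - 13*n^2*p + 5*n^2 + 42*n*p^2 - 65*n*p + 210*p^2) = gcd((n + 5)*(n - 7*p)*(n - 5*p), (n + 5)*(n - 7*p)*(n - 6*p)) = -n^2 + 7*n*p - 5*n + 35*p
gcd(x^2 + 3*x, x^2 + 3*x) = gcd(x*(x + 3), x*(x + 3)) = x^2 + 3*x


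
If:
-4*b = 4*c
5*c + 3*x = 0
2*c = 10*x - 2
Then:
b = 3/28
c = -3/28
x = 5/28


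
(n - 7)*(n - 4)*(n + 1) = n^3 - 10*n^2 + 17*n + 28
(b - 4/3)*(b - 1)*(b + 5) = b^3 + 8*b^2/3 - 31*b/3 + 20/3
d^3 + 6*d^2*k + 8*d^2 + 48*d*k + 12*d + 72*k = (d + 2)*(d + 6)*(d + 6*k)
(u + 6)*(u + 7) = u^2 + 13*u + 42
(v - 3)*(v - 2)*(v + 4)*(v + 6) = v^4 + 5*v^3 - 20*v^2 - 60*v + 144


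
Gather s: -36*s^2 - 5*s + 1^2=-36*s^2 - 5*s + 1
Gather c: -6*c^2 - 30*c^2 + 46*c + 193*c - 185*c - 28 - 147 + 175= -36*c^2 + 54*c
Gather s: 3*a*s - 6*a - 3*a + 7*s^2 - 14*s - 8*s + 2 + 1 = -9*a + 7*s^2 + s*(3*a - 22) + 3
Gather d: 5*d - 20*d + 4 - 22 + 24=6 - 15*d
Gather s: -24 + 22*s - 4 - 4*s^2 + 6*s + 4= -4*s^2 + 28*s - 24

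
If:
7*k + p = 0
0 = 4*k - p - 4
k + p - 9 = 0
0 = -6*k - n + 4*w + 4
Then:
No Solution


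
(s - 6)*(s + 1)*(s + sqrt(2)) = s^3 - 5*s^2 + sqrt(2)*s^2 - 5*sqrt(2)*s - 6*s - 6*sqrt(2)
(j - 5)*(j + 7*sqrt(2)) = j^2 - 5*j + 7*sqrt(2)*j - 35*sqrt(2)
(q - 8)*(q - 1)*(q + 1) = q^3 - 8*q^2 - q + 8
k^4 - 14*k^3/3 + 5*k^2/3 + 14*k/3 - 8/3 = (k - 4)*(k - 1)*(k - 2/3)*(k + 1)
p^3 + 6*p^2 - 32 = (p - 2)*(p + 4)^2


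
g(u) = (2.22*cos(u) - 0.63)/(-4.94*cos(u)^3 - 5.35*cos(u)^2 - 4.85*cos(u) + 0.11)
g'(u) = (2.22*cos(u) - 0.63)*(-14.82*sin(u)*cos(u)^2 - 10.7*sin(u)*cos(u) - 4.85*sin(u))/(-4.94*cos(u)^3 - 5.35*cos(u)^2 - 4.85*cos(u) + 0.11)^2 - 2.22*sin(u)/(-4.94*cos(u)^3 - 5.35*cos(u)^2 - 4.85*cos(u) + 0.11)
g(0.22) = -0.11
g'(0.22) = -0.01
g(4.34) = -1.02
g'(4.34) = -0.51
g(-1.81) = -1.13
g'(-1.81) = -1.26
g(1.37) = 0.17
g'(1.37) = 3.09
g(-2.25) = -0.89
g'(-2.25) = -0.45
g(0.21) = -0.11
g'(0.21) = -0.01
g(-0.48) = -0.11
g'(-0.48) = 0.03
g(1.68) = -1.50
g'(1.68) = 6.10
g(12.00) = -0.12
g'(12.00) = 0.03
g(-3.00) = -0.63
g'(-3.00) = -0.11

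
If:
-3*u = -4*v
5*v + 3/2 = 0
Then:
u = -2/5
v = -3/10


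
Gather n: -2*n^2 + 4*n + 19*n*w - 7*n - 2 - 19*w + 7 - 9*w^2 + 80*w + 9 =-2*n^2 + n*(19*w - 3) - 9*w^2 + 61*w + 14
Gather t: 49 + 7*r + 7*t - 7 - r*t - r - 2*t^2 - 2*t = 6*r - 2*t^2 + t*(5 - r) + 42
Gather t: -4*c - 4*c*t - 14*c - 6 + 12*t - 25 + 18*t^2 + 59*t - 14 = -18*c + 18*t^2 + t*(71 - 4*c) - 45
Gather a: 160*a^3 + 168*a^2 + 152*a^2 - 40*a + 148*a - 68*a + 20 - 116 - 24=160*a^3 + 320*a^2 + 40*a - 120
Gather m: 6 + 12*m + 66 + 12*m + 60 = 24*m + 132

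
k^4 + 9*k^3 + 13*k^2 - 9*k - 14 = (k - 1)*(k + 1)*(k + 2)*(k + 7)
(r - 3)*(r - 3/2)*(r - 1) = r^3 - 11*r^2/2 + 9*r - 9/2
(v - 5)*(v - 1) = v^2 - 6*v + 5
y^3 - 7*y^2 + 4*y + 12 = (y - 6)*(y - 2)*(y + 1)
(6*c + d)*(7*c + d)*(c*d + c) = 42*c^3*d + 42*c^3 + 13*c^2*d^2 + 13*c^2*d + c*d^3 + c*d^2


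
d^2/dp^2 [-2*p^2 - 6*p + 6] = -4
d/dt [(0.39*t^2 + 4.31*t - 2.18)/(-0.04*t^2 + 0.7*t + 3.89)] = (0.4454*t^2 + 2.8598*t + 18.2919)/(0.0016*t^4 - 0.056*t^3 + 0.1788*t^2 + 5.446*t + 15.1321)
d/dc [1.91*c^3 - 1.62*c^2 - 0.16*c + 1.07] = 5.73*c^2 - 3.24*c - 0.16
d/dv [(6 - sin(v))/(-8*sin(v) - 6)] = 27*cos(v)/(2*(4*sin(v) + 3)^2)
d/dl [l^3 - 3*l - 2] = 3*l^2 - 3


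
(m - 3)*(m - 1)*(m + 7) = m^3 + 3*m^2 - 25*m + 21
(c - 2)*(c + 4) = c^2 + 2*c - 8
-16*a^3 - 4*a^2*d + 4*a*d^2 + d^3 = (-2*a + d)*(2*a + d)*(4*a + d)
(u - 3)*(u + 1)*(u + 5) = u^3 + 3*u^2 - 13*u - 15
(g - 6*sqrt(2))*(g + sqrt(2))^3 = g^4 - 3*sqrt(2)*g^3 - 30*g^2 - 34*sqrt(2)*g - 24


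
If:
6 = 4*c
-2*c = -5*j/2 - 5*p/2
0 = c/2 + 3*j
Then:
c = 3/2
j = -1/4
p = 29/20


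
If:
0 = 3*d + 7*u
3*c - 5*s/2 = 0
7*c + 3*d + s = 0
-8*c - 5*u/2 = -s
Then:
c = 0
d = 0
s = 0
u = 0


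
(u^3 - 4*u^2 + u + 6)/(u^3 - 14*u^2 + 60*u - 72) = (u^2 - 2*u - 3)/(u^2 - 12*u + 36)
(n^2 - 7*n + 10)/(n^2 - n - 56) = (-n^2 + 7*n - 10)/(-n^2 + n + 56)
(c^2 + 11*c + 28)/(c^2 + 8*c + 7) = (c + 4)/(c + 1)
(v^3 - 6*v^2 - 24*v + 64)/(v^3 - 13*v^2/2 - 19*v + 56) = 2*(v + 4)/(2*v + 7)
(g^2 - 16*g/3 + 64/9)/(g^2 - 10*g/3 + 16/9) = (3*g - 8)/(3*g - 2)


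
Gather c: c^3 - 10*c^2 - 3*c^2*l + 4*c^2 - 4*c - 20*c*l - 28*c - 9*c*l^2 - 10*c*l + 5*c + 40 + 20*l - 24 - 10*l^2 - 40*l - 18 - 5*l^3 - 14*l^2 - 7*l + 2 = c^3 + c^2*(-3*l - 6) + c*(-9*l^2 - 30*l - 27) - 5*l^3 - 24*l^2 - 27*l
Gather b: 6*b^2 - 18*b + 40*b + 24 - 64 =6*b^2 + 22*b - 40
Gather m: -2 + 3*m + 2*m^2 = 2*m^2 + 3*m - 2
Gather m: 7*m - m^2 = -m^2 + 7*m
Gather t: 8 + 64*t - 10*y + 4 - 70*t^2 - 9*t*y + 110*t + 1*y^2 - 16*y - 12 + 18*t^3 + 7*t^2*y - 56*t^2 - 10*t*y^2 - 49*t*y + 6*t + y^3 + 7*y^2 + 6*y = 18*t^3 + t^2*(7*y - 126) + t*(-10*y^2 - 58*y + 180) + y^3 + 8*y^2 - 20*y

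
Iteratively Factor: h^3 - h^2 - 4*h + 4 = (h - 1)*(h^2 - 4) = (h - 2)*(h - 1)*(h + 2)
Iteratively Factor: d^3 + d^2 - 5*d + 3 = (d - 1)*(d^2 + 2*d - 3) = (d - 1)*(d + 3)*(d - 1)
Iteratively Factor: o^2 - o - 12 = (o + 3)*(o - 4)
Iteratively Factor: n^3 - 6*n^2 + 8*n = (n)*(n^2 - 6*n + 8) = n*(n - 4)*(n - 2)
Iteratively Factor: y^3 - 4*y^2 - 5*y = (y - 5)*(y^2 + y) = y*(y - 5)*(y + 1)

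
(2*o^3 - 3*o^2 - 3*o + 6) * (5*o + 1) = 10*o^4 - 13*o^3 - 18*o^2 + 27*o + 6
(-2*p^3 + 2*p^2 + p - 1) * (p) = -2*p^4 + 2*p^3 + p^2 - p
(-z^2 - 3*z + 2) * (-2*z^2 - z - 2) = 2*z^4 + 7*z^3 + z^2 + 4*z - 4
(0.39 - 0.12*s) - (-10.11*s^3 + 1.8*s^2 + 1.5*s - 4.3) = 10.11*s^3 - 1.8*s^2 - 1.62*s + 4.69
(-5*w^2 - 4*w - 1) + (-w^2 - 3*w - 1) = -6*w^2 - 7*w - 2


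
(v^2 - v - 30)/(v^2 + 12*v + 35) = (v - 6)/(v + 7)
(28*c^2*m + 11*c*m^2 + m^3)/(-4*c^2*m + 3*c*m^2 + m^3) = (-7*c - m)/(c - m)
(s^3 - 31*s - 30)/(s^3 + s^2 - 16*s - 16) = (s^2 - s - 30)/(s^2 - 16)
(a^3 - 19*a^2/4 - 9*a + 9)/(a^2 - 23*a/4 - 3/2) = (4*a^2 + 5*a - 6)/(4*a + 1)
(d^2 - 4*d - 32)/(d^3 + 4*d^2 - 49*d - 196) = (d - 8)/(d^2 - 49)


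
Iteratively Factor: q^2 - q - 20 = (q - 5)*(q + 4)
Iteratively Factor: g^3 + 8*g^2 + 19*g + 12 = (g + 1)*(g^2 + 7*g + 12) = (g + 1)*(g + 3)*(g + 4)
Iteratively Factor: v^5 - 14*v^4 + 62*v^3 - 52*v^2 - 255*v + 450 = (v - 5)*(v^4 - 9*v^3 + 17*v^2 + 33*v - 90) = (v - 5)*(v - 3)*(v^3 - 6*v^2 - v + 30) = (v - 5)*(v - 3)*(v + 2)*(v^2 - 8*v + 15) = (v - 5)*(v - 3)^2*(v + 2)*(v - 5)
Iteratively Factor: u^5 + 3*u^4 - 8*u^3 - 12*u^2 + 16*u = (u)*(u^4 + 3*u^3 - 8*u^2 - 12*u + 16) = u*(u - 1)*(u^3 + 4*u^2 - 4*u - 16) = u*(u - 1)*(u + 2)*(u^2 + 2*u - 8) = u*(u - 1)*(u + 2)*(u + 4)*(u - 2)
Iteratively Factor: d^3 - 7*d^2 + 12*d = (d)*(d^2 - 7*d + 12) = d*(d - 3)*(d - 4)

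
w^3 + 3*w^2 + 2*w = w*(w + 1)*(w + 2)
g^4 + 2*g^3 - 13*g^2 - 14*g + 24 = (g - 3)*(g - 1)*(g + 2)*(g + 4)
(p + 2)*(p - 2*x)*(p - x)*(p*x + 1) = p^4*x - 3*p^3*x^2 + 2*p^3*x + p^3 + 2*p^2*x^3 - 6*p^2*x^2 - 3*p^2*x + 2*p^2 + 4*p*x^3 + 2*p*x^2 - 6*p*x + 4*x^2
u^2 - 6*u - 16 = (u - 8)*(u + 2)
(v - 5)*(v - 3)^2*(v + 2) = v^4 - 9*v^3 + 17*v^2 + 33*v - 90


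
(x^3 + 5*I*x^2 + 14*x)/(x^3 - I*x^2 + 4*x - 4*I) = x*(x + 7*I)/(x^2 + I*x + 2)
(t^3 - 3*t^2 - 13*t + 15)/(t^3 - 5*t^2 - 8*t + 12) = (t^2 - 2*t - 15)/(t^2 - 4*t - 12)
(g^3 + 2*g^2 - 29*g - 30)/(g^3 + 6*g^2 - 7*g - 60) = (g^3 + 2*g^2 - 29*g - 30)/(g^3 + 6*g^2 - 7*g - 60)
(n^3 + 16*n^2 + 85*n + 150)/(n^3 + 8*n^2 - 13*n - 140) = (n^2 + 11*n + 30)/(n^2 + 3*n - 28)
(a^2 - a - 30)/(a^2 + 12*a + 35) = (a - 6)/(a + 7)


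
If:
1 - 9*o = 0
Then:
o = 1/9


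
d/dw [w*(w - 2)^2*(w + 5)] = 4*w^3 + 3*w^2 - 32*w + 20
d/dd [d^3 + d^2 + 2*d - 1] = 3*d^2 + 2*d + 2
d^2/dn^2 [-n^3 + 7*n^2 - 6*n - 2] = 14 - 6*n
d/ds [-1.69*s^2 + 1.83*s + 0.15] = 1.83 - 3.38*s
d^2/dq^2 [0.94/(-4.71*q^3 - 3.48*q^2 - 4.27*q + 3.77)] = ((26.5644*q + 6.5424)*(4.71*q^3 + 3.48*q^2 + 4.27*q - 3.77) - 0.94*(14.13*q^2 + 6.96*q + 4.27)*(28.26*q^2 + 13.92*q + 8.54))/(4.71*q^3 + 3.48*q^2 + 4.27*q - 3.77)^3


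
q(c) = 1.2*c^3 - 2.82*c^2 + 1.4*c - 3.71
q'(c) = 3.6*c^2 - 5.64*c + 1.4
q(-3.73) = -110.44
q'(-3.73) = 72.52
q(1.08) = -3.98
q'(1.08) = -0.49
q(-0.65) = -6.14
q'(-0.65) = 6.59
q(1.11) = -3.99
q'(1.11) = -0.42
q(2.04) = -2.40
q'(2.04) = 4.88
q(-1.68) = -19.71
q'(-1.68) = 21.04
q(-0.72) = -6.63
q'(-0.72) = 7.33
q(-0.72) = -6.63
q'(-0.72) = 7.33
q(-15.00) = -4709.21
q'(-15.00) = 896.00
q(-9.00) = -1119.53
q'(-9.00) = 343.76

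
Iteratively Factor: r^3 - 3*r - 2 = (r + 1)*(r^2 - r - 2) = (r + 1)^2*(r - 2)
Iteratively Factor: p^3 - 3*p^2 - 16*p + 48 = (p + 4)*(p^2 - 7*p + 12) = (p - 4)*(p + 4)*(p - 3)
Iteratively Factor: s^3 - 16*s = (s + 4)*(s^2 - 4*s) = (s - 4)*(s + 4)*(s)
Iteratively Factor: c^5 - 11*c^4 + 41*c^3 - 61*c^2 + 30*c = (c - 3)*(c^4 - 8*c^3 + 17*c^2 - 10*c) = (c - 5)*(c - 3)*(c^3 - 3*c^2 + 2*c) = c*(c - 5)*(c - 3)*(c^2 - 3*c + 2) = c*(c - 5)*(c - 3)*(c - 2)*(c - 1)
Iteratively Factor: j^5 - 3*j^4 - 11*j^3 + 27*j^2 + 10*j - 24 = (j - 2)*(j^4 - j^3 - 13*j^2 + j + 12) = (j - 4)*(j - 2)*(j^3 + 3*j^2 - j - 3) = (j - 4)*(j - 2)*(j + 1)*(j^2 + 2*j - 3) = (j - 4)*(j - 2)*(j + 1)*(j + 3)*(j - 1)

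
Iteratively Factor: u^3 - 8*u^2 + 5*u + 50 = (u - 5)*(u^2 - 3*u - 10) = (u - 5)*(u + 2)*(u - 5)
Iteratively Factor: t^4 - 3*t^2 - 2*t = (t)*(t^3 - 3*t - 2) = t*(t + 1)*(t^2 - t - 2) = t*(t - 2)*(t + 1)*(t + 1)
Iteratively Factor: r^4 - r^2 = (r - 1)*(r^3 + r^2) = r*(r - 1)*(r^2 + r) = r^2*(r - 1)*(r + 1)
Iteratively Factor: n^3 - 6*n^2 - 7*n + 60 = (n - 4)*(n^2 - 2*n - 15) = (n - 5)*(n - 4)*(n + 3)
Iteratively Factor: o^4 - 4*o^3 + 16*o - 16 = (o + 2)*(o^3 - 6*o^2 + 12*o - 8) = (o - 2)*(o + 2)*(o^2 - 4*o + 4) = (o - 2)^2*(o + 2)*(o - 2)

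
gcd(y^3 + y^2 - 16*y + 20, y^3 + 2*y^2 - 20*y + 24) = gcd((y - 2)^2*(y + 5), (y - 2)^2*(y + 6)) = y^2 - 4*y + 4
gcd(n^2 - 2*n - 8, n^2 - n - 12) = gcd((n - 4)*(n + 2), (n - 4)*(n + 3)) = n - 4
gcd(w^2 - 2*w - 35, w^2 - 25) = w + 5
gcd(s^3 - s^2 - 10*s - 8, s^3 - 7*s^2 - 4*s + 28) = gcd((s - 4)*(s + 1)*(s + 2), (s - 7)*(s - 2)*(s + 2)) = s + 2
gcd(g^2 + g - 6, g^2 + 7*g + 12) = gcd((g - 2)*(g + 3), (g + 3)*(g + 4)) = g + 3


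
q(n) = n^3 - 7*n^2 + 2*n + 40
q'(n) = 3*n^2 - 14*n + 2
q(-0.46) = 37.50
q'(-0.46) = 9.07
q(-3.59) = -103.66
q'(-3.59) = 90.92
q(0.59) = 38.95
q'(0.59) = -5.22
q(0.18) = 40.14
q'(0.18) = -0.42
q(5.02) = 0.14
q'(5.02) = 7.32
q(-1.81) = 7.52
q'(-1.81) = 37.17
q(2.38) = 18.59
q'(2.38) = -14.33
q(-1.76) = 9.35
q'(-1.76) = 35.93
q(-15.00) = -4940.00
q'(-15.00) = 887.00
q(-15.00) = -4940.00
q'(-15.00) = 887.00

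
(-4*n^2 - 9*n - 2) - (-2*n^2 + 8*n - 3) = -2*n^2 - 17*n + 1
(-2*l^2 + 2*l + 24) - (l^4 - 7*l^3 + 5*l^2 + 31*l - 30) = -l^4 + 7*l^3 - 7*l^2 - 29*l + 54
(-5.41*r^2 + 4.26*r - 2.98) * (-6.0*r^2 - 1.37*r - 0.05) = 32.46*r^4 - 18.1483*r^3 + 12.3143*r^2 + 3.8696*r + 0.149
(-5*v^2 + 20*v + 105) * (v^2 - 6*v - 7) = -5*v^4 + 50*v^3 + 20*v^2 - 770*v - 735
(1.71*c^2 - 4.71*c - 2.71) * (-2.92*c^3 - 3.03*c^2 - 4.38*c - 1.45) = -4.9932*c^5 + 8.5719*c^4 + 14.6947*c^3 + 26.3616*c^2 + 18.6993*c + 3.9295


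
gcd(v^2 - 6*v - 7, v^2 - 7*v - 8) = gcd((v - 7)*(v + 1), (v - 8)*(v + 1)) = v + 1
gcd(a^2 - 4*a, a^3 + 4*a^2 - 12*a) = a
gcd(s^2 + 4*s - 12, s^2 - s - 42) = s + 6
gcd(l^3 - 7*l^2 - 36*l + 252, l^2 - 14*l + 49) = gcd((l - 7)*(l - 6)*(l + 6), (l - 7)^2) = l - 7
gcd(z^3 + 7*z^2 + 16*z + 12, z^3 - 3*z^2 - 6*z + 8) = z + 2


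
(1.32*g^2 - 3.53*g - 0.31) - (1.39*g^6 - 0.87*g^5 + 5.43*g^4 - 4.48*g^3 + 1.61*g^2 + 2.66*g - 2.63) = -1.39*g^6 + 0.87*g^5 - 5.43*g^4 + 4.48*g^3 - 0.29*g^2 - 6.19*g + 2.32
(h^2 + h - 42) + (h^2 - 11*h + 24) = 2*h^2 - 10*h - 18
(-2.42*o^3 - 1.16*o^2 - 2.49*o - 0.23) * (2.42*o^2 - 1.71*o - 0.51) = -5.8564*o^5 + 1.331*o^4 - 2.808*o^3 + 4.2929*o^2 + 1.6632*o + 0.1173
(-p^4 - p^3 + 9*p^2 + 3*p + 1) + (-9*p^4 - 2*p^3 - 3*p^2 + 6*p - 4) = -10*p^4 - 3*p^3 + 6*p^2 + 9*p - 3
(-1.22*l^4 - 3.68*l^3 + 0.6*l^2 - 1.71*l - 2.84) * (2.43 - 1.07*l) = 1.3054*l^5 + 0.973*l^4 - 9.5844*l^3 + 3.2877*l^2 - 1.1165*l - 6.9012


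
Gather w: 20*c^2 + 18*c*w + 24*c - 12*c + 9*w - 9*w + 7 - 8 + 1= 20*c^2 + 18*c*w + 12*c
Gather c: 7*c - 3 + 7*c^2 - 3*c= 7*c^2 + 4*c - 3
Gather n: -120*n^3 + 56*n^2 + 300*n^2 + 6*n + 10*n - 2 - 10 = -120*n^3 + 356*n^2 + 16*n - 12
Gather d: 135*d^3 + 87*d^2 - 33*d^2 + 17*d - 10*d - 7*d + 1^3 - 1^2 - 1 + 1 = 135*d^3 + 54*d^2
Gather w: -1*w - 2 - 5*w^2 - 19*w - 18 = -5*w^2 - 20*w - 20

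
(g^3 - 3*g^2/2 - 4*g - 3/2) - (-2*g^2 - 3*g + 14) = g^3 + g^2/2 - g - 31/2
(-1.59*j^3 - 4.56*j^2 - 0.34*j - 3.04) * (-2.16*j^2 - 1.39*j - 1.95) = 3.4344*j^5 + 12.0597*j^4 + 10.1733*j^3 + 15.931*j^2 + 4.8886*j + 5.928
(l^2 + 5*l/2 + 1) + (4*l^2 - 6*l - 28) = 5*l^2 - 7*l/2 - 27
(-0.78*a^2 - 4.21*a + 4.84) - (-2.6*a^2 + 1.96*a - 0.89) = 1.82*a^2 - 6.17*a + 5.73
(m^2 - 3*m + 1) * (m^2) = m^4 - 3*m^3 + m^2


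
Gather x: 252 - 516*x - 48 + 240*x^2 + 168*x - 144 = 240*x^2 - 348*x + 60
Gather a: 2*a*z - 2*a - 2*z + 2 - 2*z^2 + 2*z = a*(2*z - 2) - 2*z^2 + 2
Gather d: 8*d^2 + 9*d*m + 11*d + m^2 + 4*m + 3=8*d^2 + d*(9*m + 11) + m^2 + 4*m + 3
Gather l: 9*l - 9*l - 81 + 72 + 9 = 0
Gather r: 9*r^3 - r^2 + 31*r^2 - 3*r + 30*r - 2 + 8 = 9*r^3 + 30*r^2 + 27*r + 6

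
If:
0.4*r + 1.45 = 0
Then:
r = -3.62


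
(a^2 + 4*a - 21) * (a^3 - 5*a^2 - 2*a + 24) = a^5 - a^4 - 43*a^3 + 121*a^2 + 138*a - 504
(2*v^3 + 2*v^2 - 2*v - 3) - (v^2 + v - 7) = 2*v^3 + v^2 - 3*v + 4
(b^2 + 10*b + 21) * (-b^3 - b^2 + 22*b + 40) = -b^5 - 11*b^4 - 9*b^3 + 239*b^2 + 862*b + 840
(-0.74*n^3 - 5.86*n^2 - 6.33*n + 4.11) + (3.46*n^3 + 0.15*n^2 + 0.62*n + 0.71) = 2.72*n^3 - 5.71*n^2 - 5.71*n + 4.82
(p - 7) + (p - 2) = 2*p - 9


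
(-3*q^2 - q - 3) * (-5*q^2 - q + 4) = 15*q^4 + 8*q^3 + 4*q^2 - q - 12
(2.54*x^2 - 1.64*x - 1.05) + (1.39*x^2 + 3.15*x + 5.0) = 3.93*x^2 + 1.51*x + 3.95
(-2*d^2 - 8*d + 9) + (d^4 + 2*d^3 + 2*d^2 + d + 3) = d^4 + 2*d^3 - 7*d + 12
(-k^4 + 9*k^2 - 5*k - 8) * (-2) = 2*k^4 - 18*k^2 + 10*k + 16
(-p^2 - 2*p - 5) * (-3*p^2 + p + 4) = 3*p^4 + 5*p^3 + 9*p^2 - 13*p - 20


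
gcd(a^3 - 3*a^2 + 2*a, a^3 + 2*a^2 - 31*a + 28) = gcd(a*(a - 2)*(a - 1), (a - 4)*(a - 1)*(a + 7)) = a - 1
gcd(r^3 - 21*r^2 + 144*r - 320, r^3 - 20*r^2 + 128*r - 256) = r^2 - 16*r + 64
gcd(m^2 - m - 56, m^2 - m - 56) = m^2 - m - 56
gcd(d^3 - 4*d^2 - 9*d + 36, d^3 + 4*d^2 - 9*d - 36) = d^2 - 9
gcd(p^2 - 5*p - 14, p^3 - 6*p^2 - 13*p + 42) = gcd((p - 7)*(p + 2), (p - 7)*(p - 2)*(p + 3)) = p - 7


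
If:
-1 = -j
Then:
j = 1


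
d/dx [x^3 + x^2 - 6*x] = 3*x^2 + 2*x - 6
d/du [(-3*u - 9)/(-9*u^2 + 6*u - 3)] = (-3*u^2 - 18*u + 7)/(9*u^4 - 12*u^3 + 10*u^2 - 4*u + 1)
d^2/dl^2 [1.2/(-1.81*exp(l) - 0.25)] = (0.543 - 3.93132*exp(l))*exp(l)/(1.81*exp(l) + 0.25)^3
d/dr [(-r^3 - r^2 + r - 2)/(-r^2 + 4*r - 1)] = (r^4 - 8*r^3 - 2*r + 7)/(r^4 - 8*r^3 + 18*r^2 - 8*r + 1)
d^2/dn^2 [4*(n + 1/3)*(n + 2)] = 8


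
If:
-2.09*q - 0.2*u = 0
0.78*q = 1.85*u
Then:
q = 0.00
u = 0.00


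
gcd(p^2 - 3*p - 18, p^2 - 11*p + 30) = p - 6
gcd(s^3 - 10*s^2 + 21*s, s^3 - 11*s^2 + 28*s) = s^2 - 7*s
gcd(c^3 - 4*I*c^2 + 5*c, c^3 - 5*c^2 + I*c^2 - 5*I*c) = c^2 + I*c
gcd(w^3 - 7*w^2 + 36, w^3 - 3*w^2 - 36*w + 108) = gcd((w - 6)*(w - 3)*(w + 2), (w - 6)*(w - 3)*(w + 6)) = w^2 - 9*w + 18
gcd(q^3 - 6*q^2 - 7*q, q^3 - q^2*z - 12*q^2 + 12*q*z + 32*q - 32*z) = 1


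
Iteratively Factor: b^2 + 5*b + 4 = (b + 4)*(b + 1)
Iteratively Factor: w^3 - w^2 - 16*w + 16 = (w - 1)*(w^2 - 16) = (w - 1)*(w + 4)*(w - 4)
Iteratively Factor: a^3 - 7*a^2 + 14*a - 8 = (a - 2)*(a^2 - 5*a + 4) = (a - 2)*(a - 1)*(a - 4)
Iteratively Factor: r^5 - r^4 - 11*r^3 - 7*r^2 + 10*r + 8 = (r - 1)*(r^4 - 11*r^2 - 18*r - 8) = (r - 1)*(r + 2)*(r^3 - 2*r^2 - 7*r - 4) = (r - 1)*(r + 1)*(r + 2)*(r^2 - 3*r - 4) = (r - 1)*(r + 1)^2*(r + 2)*(r - 4)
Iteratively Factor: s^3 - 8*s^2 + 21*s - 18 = (s - 3)*(s^2 - 5*s + 6) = (s - 3)*(s - 2)*(s - 3)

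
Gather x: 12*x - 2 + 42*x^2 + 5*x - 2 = 42*x^2 + 17*x - 4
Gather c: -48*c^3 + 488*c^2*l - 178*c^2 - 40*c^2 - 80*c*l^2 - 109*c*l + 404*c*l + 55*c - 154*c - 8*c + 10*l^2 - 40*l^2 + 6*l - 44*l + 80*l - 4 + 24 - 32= -48*c^3 + c^2*(488*l - 218) + c*(-80*l^2 + 295*l - 107) - 30*l^2 + 42*l - 12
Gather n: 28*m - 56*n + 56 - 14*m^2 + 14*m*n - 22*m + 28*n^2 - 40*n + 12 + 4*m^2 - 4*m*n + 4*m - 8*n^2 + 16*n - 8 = -10*m^2 + 10*m + 20*n^2 + n*(10*m - 80) + 60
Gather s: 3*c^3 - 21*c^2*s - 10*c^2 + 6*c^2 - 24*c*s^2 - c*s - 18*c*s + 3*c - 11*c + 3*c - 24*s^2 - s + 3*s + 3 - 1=3*c^3 - 4*c^2 - 5*c + s^2*(-24*c - 24) + s*(-21*c^2 - 19*c + 2) + 2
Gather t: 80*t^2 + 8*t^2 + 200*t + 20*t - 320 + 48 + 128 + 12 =88*t^2 + 220*t - 132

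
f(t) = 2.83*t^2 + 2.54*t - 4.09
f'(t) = 5.66*t + 2.54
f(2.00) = 12.31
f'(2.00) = 13.86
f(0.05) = -3.96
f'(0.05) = 2.82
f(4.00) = 51.35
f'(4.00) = 25.18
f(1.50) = 6.09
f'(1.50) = 11.03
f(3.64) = 42.65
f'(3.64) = 23.14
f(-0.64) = -4.56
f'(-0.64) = -1.08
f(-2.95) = 13.05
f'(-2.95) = -14.16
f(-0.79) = -4.33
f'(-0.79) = -1.93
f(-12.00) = 372.95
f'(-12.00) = -65.38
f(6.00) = 113.03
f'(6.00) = 36.50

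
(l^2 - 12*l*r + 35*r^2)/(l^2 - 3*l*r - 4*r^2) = (-l^2 + 12*l*r - 35*r^2)/(-l^2 + 3*l*r + 4*r^2)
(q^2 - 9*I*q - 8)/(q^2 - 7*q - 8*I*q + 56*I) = (q - I)/(q - 7)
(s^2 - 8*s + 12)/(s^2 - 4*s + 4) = (s - 6)/(s - 2)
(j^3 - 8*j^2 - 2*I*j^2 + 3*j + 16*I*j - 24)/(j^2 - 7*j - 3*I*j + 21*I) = (j^2 + j*(-8 + I) - 8*I)/(j - 7)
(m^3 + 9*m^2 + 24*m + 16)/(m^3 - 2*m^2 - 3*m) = (m^2 + 8*m + 16)/(m*(m - 3))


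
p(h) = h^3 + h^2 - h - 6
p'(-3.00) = 20.00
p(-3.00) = -21.00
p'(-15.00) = 644.00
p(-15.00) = -3141.00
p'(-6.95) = 130.01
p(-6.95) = -286.45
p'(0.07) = -0.85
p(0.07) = -6.06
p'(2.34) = 20.11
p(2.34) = 9.95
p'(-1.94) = 6.41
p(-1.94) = -7.60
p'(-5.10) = 66.83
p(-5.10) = -107.54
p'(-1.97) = 6.70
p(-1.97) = -7.79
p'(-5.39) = 75.38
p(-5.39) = -128.15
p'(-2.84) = 17.52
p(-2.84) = -18.00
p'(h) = 3*h^2 + 2*h - 1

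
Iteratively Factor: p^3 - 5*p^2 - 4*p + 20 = (p + 2)*(p^2 - 7*p + 10) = (p - 2)*(p + 2)*(p - 5)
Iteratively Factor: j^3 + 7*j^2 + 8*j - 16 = (j + 4)*(j^2 + 3*j - 4) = (j + 4)^2*(j - 1)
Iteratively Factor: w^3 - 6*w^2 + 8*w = (w - 2)*(w^2 - 4*w) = (w - 4)*(w - 2)*(w)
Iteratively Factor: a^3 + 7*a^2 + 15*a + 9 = (a + 3)*(a^2 + 4*a + 3) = (a + 3)^2*(a + 1)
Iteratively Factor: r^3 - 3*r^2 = (r)*(r^2 - 3*r) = r*(r - 3)*(r)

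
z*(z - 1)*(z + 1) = z^3 - z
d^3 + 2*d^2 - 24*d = d*(d - 4)*(d + 6)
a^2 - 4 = (a - 2)*(a + 2)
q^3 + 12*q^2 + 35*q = q*(q + 5)*(q + 7)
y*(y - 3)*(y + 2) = y^3 - y^2 - 6*y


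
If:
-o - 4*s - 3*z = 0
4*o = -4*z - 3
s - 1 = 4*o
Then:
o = -1/8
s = 1/2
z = -5/8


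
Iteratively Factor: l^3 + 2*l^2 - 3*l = (l - 1)*(l^2 + 3*l) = l*(l - 1)*(l + 3)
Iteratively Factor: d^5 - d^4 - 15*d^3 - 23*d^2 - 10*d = (d + 1)*(d^4 - 2*d^3 - 13*d^2 - 10*d) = (d - 5)*(d + 1)*(d^3 + 3*d^2 + 2*d) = d*(d - 5)*(d + 1)*(d^2 + 3*d + 2) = d*(d - 5)*(d + 1)*(d + 2)*(d + 1)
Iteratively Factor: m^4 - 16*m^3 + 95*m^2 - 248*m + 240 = (m - 4)*(m^3 - 12*m^2 + 47*m - 60) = (m - 4)^2*(m^2 - 8*m + 15) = (m - 5)*(m - 4)^2*(m - 3)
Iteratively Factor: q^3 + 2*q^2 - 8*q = (q + 4)*(q^2 - 2*q) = (q - 2)*(q + 4)*(q)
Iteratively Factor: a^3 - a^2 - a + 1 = (a - 1)*(a^2 - 1) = (a - 1)^2*(a + 1)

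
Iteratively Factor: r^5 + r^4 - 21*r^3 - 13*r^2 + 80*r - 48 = (r - 1)*(r^4 + 2*r^3 - 19*r^2 - 32*r + 48) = (r - 1)*(r + 4)*(r^3 - 2*r^2 - 11*r + 12) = (r - 4)*(r - 1)*(r + 4)*(r^2 + 2*r - 3) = (r - 4)*(r - 1)^2*(r + 4)*(r + 3)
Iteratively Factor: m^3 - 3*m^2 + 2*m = (m)*(m^2 - 3*m + 2) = m*(m - 1)*(m - 2)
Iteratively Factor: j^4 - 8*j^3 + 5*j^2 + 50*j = (j)*(j^3 - 8*j^2 + 5*j + 50) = j*(j + 2)*(j^2 - 10*j + 25) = j*(j - 5)*(j + 2)*(j - 5)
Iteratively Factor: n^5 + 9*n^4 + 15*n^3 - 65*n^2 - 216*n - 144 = (n + 1)*(n^4 + 8*n^3 + 7*n^2 - 72*n - 144) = (n + 1)*(n + 4)*(n^3 + 4*n^2 - 9*n - 36) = (n - 3)*(n + 1)*(n + 4)*(n^2 + 7*n + 12) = (n - 3)*(n + 1)*(n + 4)^2*(n + 3)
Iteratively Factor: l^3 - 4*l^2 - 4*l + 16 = (l - 2)*(l^2 - 2*l - 8) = (l - 2)*(l + 2)*(l - 4)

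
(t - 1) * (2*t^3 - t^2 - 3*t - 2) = 2*t^4 - 3*t^3 - 2*t^2 + t + 2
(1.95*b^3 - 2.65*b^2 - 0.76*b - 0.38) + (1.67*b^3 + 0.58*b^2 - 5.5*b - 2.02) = 3.62*b^3 - 2.07*b^2 - 6.26*b - 2.4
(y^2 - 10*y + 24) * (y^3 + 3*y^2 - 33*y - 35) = y^5 - 7*y^4 - 39*y^3 + 367*y^2 - 442*y - 840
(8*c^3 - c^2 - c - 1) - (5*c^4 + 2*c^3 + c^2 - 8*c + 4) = -5*c^4 + 6*c^3 - 2*c^2 + 7*c - 5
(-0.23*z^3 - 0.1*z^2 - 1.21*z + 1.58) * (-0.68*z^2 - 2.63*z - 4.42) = 0.1564*z^5 + 0.6729*z^4 + 2.1024*z^3 + 2.5499*z^2 + 1.1928*z - 6.9836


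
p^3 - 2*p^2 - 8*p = p*(p - 4)*(p + 2)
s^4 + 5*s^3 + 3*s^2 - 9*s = s*(s - 1)*(s + 3)^2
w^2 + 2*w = w*(w + 2)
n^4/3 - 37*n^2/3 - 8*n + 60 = (n/3 + 1)*(n - 6)*(n - 2)*(n + 5)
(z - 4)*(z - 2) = z^2 - 6*z + 8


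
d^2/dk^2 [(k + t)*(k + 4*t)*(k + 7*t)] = 6*k + 24*t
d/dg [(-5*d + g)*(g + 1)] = -5*d + 2*g + 1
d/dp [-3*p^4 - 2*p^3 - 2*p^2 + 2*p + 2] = -12*p^3 - 6*p^2 - 4*p + 2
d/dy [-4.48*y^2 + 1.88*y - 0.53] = 1.88 - 8.96*y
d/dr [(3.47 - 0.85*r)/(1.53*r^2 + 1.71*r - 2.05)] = (1.3005*r^2 - 10.6182*r - 4.1912)/(2.3409*r^4 + 5.2326*r^3 - 3.3489*r^2 - 7.011*r + 4.2025)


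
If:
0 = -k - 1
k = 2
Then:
No Solution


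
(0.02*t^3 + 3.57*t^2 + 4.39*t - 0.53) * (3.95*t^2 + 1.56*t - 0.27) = 0.079*t^5 + 14.1327*t^4 + 22.9043*t^3 + 3.791*t^2 - 2.0121*t + 0.1431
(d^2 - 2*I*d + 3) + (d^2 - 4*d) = 2*d^2 - 4*d - 2*I*d + 3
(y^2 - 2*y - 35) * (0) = 0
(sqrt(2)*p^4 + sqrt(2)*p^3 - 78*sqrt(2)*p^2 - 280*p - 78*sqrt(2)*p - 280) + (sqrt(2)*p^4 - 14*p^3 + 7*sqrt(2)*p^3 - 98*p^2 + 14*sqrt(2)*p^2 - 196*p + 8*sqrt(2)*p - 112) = 2*sqrt(2)*p^4 - 14*p^3 + 8*sqrt(2)*p^3 - 98*p^2 - 64*sqrt(2)*p^2 - 476*p - 70*sqrt(2)*p - 392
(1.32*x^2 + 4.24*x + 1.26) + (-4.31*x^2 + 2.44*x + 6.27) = -2.99*x^2 + 6.68*x + 7.53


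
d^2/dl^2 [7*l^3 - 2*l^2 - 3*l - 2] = 42*l - 4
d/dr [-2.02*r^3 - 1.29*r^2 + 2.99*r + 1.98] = -6.06*r^2 - 2.58*r + 2.99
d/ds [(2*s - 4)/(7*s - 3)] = 22/(7*s - 3)^2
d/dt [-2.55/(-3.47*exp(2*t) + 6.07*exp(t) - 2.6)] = (15.4785 - 17.697*exp(t))*exp(t)/(3.47*exp(2*t) - 6.07*exp(t) + 2.6)^2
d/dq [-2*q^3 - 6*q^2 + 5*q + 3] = -6*q^2 - 12*q + 5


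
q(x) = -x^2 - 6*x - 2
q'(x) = -2*x - 6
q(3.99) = -41.86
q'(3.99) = -13.98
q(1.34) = -11.84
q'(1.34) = -8.68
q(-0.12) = -1.29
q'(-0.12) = -5.76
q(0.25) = -3.56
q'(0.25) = -6.50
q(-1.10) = 3.39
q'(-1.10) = -3.80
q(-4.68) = 4.18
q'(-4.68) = 3.36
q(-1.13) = 3.50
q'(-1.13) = -3.74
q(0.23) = -3.43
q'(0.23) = -6.46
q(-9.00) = -29.00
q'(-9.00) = 12.00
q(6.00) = -74.00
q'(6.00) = -18.00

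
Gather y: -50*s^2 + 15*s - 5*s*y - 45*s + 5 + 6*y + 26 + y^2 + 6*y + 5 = -50*s^2 - 30*s + y^2 + y*(12 - 5*s) + 36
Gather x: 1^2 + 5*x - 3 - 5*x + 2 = 0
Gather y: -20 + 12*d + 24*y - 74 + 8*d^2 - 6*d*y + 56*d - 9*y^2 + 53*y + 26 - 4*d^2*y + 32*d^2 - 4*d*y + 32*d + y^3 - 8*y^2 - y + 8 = 40*d^2 + 100*d + y^3 - 17*y^2 + y*(-4*d^2 - 10*d + 76) - 60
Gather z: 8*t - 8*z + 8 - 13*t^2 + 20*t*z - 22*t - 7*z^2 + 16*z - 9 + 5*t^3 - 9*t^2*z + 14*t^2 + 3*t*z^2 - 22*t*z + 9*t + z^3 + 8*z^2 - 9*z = 5*t^3 + t^2 - 5*t + z^3 + z^2*(3*t + 1) + z*(-9*t^2 - 2*t - 1) - 1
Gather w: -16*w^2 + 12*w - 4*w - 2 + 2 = -16*w^2 + 8*w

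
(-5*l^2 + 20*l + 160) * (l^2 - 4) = -5*l^4 + 20*l^3 + 180*l^2 - 80*l - 640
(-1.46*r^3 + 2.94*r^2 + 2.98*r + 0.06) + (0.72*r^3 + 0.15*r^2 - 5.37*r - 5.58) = -0.74*r^3 + 3.09*r^2 - 2.39*r - 5.52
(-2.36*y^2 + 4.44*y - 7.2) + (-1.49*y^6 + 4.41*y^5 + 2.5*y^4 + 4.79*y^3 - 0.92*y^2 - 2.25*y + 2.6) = -1.49*y^6 + 4.41*y^5 + 2.5*y^4 + 4.79*y^3 - 3.28*y^2 + 2.19*y - 4.6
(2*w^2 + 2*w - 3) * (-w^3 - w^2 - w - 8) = -2*w^5 - 4*w^4 - w^3 - 15*w^2 - 13*w + 24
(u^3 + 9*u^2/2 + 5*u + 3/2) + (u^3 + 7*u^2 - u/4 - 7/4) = 2*u^3 + 23*u^2/2 + 19*u/4 - 1/4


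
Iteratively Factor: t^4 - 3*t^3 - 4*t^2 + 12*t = (t)*(t^3 - 3*t^2 - 4*t + 12) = t*(t - 3)*(t^2 - 4) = t*(t - 3)*(t + 2)*(t - 2)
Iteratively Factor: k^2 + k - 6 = (k + 3)*(k - 2)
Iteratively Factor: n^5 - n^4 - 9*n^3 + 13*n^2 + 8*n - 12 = (n + 3)*(n^4 - 4*n^3 + 3*n^2 + 4*n - 4) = (n + 1)*(n + 3)*(n^3 - 5*n^2 + 8*n - 4) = (n - 2)*(n + 1)*(n + 3)*(n^2 - 3*n + 2) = (n - 2)^2*(n + 1)*(n + 3)*(n - 1)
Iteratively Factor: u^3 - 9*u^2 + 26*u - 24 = (u - 4)*(u^2 - 5*u + 6) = (u - 4)*(u - 3)*(u - 2)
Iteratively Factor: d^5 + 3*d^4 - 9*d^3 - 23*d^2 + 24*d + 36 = (d + 3)*(d^4 - 9*d^2 + 4*d + 12) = (d + 1)*(d + 3)*(d^3 - d^2 - 8*d + 12) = (d - 2)*(d + 1)*(d + 3)*(d^2 + d - 6) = (d - 2)^2*(d + 1)*(d + 3)*(d + 3)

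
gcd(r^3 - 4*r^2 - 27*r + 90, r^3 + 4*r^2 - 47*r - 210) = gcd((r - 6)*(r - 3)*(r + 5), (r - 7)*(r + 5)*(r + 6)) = r + 5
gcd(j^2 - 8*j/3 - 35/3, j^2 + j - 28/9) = j + 7/3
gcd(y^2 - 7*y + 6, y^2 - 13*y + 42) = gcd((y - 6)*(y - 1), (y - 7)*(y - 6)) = y - 6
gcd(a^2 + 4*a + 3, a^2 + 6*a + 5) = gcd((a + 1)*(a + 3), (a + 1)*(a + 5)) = a + 1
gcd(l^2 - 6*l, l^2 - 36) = l - 6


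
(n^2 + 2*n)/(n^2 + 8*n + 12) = n/(n + 6)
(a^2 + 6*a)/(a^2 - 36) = a/(a - 6)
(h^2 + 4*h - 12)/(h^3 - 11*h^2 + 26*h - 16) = (h + 6)/(h^2 - 9*h + 8)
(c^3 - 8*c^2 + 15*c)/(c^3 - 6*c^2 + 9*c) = (c - 5)/(c - 3)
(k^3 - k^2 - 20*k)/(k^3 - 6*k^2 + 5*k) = (k + 4)/(k - 1)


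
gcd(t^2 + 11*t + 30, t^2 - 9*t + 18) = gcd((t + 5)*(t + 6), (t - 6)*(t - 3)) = 1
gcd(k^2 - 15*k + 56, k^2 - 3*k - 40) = k - 8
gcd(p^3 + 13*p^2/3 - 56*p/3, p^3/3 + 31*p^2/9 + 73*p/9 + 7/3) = p + 7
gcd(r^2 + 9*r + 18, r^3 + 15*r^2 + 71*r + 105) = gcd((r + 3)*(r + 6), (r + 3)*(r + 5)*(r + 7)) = r + 3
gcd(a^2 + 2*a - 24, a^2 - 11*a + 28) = a - 4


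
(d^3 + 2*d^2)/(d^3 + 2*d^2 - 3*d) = d*(d + 2)/(d^2 + 2*d - 3)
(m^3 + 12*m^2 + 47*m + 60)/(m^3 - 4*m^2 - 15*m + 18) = (m^2 + 9*m + 20)/(m^2 - 7*m + 6)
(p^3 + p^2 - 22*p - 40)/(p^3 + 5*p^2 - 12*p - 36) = (p^2 - p - 20)/(p^2 + 3*p - 18)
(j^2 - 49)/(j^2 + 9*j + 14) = (j - 7)/(j + 2)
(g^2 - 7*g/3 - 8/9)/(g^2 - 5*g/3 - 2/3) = (g - 8/3)/(g - 2)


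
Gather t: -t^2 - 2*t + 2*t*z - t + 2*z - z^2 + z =-t^2 + t*(2*z - 3) - z^2 + 3*z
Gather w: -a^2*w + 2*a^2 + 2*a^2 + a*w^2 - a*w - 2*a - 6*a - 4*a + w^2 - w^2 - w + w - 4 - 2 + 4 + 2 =4*a^2 + a*w^2 - 12*a + w*(-a^2 - a)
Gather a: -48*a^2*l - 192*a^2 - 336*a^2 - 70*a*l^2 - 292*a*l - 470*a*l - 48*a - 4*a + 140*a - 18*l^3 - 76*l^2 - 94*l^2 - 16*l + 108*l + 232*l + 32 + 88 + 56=a^2*(-48*l - 528) + a*(-70*l^2 - 762*l + 88) - 18*l^3 - 170*l^2 + 324*l + 176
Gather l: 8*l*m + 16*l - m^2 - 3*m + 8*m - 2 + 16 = l*(8*m + 16) - m^2 + 5*m + 14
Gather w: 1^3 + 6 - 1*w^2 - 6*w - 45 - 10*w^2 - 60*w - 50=-11*w^2 - 66*w - 88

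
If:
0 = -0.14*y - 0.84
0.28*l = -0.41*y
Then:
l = 8.79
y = -6.00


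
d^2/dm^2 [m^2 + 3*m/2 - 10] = 2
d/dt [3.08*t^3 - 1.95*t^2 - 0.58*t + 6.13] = 9.24*t^2 - 3.9*t - 0.58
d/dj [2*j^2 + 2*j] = 4*j + 2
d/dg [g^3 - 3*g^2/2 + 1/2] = 3*g*(g - 1)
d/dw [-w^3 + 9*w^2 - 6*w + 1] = -3*w^2 + 18*w - 6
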